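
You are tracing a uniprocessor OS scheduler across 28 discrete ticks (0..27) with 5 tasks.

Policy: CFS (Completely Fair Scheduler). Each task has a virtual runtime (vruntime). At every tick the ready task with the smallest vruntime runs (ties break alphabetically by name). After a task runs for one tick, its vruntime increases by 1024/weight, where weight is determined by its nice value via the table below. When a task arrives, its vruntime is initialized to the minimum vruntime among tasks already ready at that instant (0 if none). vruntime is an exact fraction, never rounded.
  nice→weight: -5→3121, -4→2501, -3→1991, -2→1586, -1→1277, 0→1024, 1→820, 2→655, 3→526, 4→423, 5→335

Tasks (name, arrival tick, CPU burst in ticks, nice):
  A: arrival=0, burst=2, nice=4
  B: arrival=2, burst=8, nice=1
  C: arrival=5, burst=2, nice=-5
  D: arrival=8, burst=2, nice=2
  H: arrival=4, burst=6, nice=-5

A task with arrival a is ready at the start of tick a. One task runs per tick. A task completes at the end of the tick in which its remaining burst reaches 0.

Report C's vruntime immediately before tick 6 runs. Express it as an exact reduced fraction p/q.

vruntime(C, start of tick 6) = 1807872/639805

t=0: vr[A=0] → run A
t=1: vr[A=1024/423] → run A
t=2: vr[B=0] → run B
t=3: vr[B=256/205] → run B
t=4: vr[B=512/205 H=512/205] → run B
t=5: vr[B=768/205 C=512/205 H=512/205] → run C
t=6: vr[B=768/205 C=1807872/639805 H=512/205] → run H
t=7: vr[B=768/205 C=1807872/639805 H=1807872/639805] → run C
t=8: vr[B=768/205 D=1807872/639805 H=1807872/639805] → run D
t=9: vr[B=768/205 D=367863296/83814455 H=1807872/639805] → run H
t=10: vr[B=768/205 D=367863296/83814455 H=2017792/639805] → run H
t=11: vr[B=768/205 D=367863296/83814455 H=2227712/639805] → run H
t=12: vr[B=768/205 D=367863296/83814455 H=2437632/639805] → run B
t=13: vr[B=1024/205 D=367863296/83814455 H=2437632/639805] → run H
t=14: vr[B=1024/205 D=367863296/83814455 H=2647552/639805] → run H
t=15: vr[B=1024/205 D=367863296/83814455] → run D
t=16: vr[B=1024/205] → run B
t=17: vr[B=256/41] → run B
t=18: vr[B=1536/205] → run B
t=19: vr[B=1792/205] → run B
t=20: (idle)
t=21: (idle)
t=22: (idle)
t=23: (idle)
t=24: (idle)
t=25: (idle)
t=26: (idle)
t=27: (idle)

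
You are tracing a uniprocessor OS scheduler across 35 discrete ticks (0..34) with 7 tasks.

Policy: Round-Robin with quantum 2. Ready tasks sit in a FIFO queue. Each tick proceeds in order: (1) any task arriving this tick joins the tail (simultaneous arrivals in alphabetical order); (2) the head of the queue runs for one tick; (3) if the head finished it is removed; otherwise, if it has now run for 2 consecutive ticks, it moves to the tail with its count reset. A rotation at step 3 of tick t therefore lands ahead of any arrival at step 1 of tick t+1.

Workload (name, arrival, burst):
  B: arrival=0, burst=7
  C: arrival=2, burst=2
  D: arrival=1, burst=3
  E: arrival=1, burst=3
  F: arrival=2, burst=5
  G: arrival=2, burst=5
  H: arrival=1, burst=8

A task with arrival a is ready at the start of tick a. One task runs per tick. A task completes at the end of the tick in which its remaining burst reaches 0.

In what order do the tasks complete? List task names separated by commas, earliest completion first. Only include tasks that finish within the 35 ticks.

completion order = C, D, E, B, F, G, H

t=0: queue=[B] q_used=0 → run B
t=1: queue=[B,D,E,H] q_used=1 → run B
t=2: queue=[D,E,H,B,C,F,G] q_used=0 → run D
t=3: queue=[D,E,H,B,C,F,G] q_used=1 → run D
t=4: queue=[E,H,B,C,F,G,D] q_used=0 → run E
t=5: queue=[E,H,B,C,F,G,D] q_used=1 → run E
t=6: queue=[H,B,C,F,G,D,E] q_used=0 → run H
t=7: queue=[H,B,C,F,G,D,E] q_used=1 → run H
t=8: queue=[B,C,F,G,D,E,H] q_used=0 → run B
t=9: queue=[B,C,F,G,D,E,H] q_used=1 → run B
t=10: queue=[C,F,G,D,E,H,B] q_used=0 → run C
t=11: queue=[C,F,G,D,E,H,B] q_used=1 → run C
t=12: queue=[F,G,D,E,H,B] q_used=0 → run F
t=13: queue=[F,G,D,E,H,B] q_used=1 → run F
t=14: queue=[G,D,E,H,B,F] q_used=0 → run G
t=15: queue=[G,D,E,H,B,F] q_used=1 → run G
t=16: queue=[D,E,H,B,F,G] q_used=0 → run D
t=17: queue=[E,H,B,F,G] q_used=0 → run E
t=18: queue=[H,B,F,G] q_used=0 → run H
t=19: queue=[H,B,F,G] q_used=1 → run H
t=20: queue=[B,F,G,H] q_used=0 → run B
t=21: queue=[B,F,G,H] q_used=1 → run B
t=22: queue=[F,G,H,B] q_used=0 → run F
t=23: queue=[F,G,H,B] q_used=1 → run F
t=24: queue=[G,H,B,F] q_used=0 → run G
t=25: queue=[G,H,B,F] q_used=1 → run G
t=26: queue=[H,B,F,G] q_used=0 → run H
t=27: queue=[H,B,F,G] q_used=1 → run H
t=28: queue=[B,F,G,H] q_used=0 → run B
t=29: queue=[F,G,H] q_used=0 → run F
t=30: queue=[G,H] q_used=0 → run G
t=31: queue=[H] q_used=0 → run H
t=32: queue=[H] q_used=1 → run H
t=33: (idle)
t=34: (idle)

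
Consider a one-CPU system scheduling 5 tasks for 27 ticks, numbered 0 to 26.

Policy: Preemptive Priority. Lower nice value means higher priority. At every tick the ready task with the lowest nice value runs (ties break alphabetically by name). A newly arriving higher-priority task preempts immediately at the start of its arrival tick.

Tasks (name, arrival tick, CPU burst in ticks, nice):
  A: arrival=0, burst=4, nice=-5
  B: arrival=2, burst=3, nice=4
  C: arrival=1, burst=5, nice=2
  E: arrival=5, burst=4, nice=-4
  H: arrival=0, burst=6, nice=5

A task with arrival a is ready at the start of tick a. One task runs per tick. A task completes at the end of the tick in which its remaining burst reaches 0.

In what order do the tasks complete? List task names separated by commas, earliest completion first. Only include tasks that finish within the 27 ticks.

completion order = A, E, C, B, H

t=0: ready={A,H} → run A
t=1: ready={A,C,H} → run A
t=2: ready={A,B,C,H} → run A
t=3: ready={A,B,C,H} → run A
t=4: ready={B,C,H} → run C
t=5: ready={B,C,E,H} → run E
t=6: ready={B,C,E,H} → run E
t=7: ready={B,C,E,H} → run E
t=8: ready={B,C,E,H} → run E
t=9: ready={B,C,H} → run C
t=10: ready={B,C,H} → run C
t=11: ready={B,C,H} → run C
t=12: ready={B,C,H} → run C
t=13: ready={B,H} → run B
t=14: ready={B,H} → run B
t=15: ready={B,H} → run B
t=16: ready={H} → run H
t=17: ready={H} → run H
t=18: ready={H} → run H
t=19: ready={H} → run H
t=20: ready={H} → run H
t=21: ready={H} → run H
t=22: (idle)
t=23: (idle)
t=24: (idle)
t=25: (idle)
t=26: (idle)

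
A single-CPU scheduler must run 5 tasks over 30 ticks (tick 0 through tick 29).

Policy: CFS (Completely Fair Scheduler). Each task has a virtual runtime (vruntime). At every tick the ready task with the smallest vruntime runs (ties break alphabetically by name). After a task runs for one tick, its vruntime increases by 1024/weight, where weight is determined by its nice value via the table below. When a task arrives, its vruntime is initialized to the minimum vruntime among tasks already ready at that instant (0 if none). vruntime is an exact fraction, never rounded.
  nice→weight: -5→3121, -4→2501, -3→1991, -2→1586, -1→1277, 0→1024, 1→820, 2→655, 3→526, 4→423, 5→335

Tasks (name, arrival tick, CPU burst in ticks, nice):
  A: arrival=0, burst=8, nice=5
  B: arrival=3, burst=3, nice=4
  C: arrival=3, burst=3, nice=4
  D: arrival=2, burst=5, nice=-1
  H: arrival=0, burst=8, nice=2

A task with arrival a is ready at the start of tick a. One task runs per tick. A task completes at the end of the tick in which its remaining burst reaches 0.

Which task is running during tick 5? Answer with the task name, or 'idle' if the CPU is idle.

running at tick 5 = H

t=0: vr[A=0 H=0] → run A
t=1: vr[A=1024/335 H=0] → run H
t=2: vr[A=1024/335 D=1024/655 H=1024/655] → run D
t=3: vr[A=1024/335 B=1024/655 C=1024/655 D=1978368/836435 H=1024/655] → run B
t=4: vr[A=1024/335 B=1103872/277065 C=1024/655 D=1978368/836435 H=1024/655] → run C
t=5: vr[A=1024/335 B=1103872/277065 C=1103872/277065 D=1978368/836435 H=1024/655] → run H
t=6: vr[A=1024/335 B=1103872/277065 C=1103872/277065 D=1978368/836435 H=2048/655] → run D
t=7: vr[A=1024/335 B=1103872/277065 C=1103872/277065 D=2649088/836435 H=2048/655] → run A
t=8: vr[A=2048/335 B=1103872/277065 C=1103872/277065 D=2649088/836435 H=2048/655] → run H
t=9: vr[A=2048/335 B=1103872/277065 C=1103872/277065 D=2649088/836435 H=3072/655] → run D
t=10: vr[A=2048/335 B=1103872/277065 C=1103872/277065 D=3319808/836435 H=3072/655] → run D
t=11: vr[A=2048/335 B=1103872/277065 C=1103872/277065 D=3990528/836435 H=3072/655] → run B
t=12: vr[A=2048/335 B=1774592/277065 C=1103872/277065 D=3990528/836435 H=3072/655] → run C
t=13: vr[A=2048/335 B=1774592/277065 C=1774592/277065 D=3990528/836435 H=3072/655] → run H
t=14: vr[A=2048/335 B=1774592/277065 C=1774592/277065 D=3990528/836435 H=4096/655] → run D
t=15: vr[A=2048/335 B=1774592/277065 C=1774592/277065 H=4096/655] → run A
t=16: vr[A=3072/335 B=1774592/277065 C=1774592/277065 H=4096/655] → run H
t=17: vr[A=3072/335 B=1774592/277065 C=1774592/277065 H=1024/131] → run B
t=18: vr[A=3072/335 C=1774592/277065 H=1024/131] → run C
t=19: vr[A=3072/335 H=1024/131] → run H
t=20: vr[A=3072/335 H=6144/655] → run A
t=21: vr[A=4096/335 H=6144/655] → run H
t=22: vr[A=4096/335 H=7168/655] → run H
t=23: vr[A=4096/335] → run A
t=24: vr[A=1024/67] → run A
t=25: vr[A=6144/335] → run A
t=26: vr[A=7168/335] → run A
t=27: (idle)
t=28: (idle)
t=29: (idle)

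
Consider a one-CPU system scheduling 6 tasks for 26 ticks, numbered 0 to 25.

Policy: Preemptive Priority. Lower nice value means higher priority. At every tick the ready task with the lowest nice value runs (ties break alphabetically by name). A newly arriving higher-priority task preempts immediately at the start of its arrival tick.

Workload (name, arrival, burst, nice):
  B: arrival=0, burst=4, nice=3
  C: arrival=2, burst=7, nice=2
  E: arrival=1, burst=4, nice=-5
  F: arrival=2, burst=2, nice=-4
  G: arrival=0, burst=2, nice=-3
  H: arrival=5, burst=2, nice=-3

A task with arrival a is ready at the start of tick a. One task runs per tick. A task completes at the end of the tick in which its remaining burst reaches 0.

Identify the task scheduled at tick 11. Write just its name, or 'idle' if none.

t=0: ready={B,G} → run G
t=1: ready={B,E,G} → run E
t=2: ready={B,C,E,F,G} → run E
t=3: ready={B,C,E,F,G} → run E
t=4: ready={B,C,E,F,G} → run E
t=5: ready={B,C,F,G,H} → run F
t=6: ready={B,C,F,G,H} → run F
t=7: ready={B,C,G,H} → run G
t=8: ready={B,C,H} → run H
t=9: ready={B,C,H} → run H
t=10: ready={B,C} → run C
t=11: ready={B,C} → run C
t=12: ready={B,C} → run C
t=13: ready={B,C} → run C
t=14: ready={B,C} → run C
t=15: ready={B,C} → run C
t=16: ready={B,C} → run C
t=17: ready={B} → run B
t=18: ready={B} → run B
t=19: ready={B} → run B
t=20: ready={B} → run B
t=21: (idle)
t=22: (idle)
t=23: (idle)
t=24: (idle)
t=25: (idle)

running at tick 11 = C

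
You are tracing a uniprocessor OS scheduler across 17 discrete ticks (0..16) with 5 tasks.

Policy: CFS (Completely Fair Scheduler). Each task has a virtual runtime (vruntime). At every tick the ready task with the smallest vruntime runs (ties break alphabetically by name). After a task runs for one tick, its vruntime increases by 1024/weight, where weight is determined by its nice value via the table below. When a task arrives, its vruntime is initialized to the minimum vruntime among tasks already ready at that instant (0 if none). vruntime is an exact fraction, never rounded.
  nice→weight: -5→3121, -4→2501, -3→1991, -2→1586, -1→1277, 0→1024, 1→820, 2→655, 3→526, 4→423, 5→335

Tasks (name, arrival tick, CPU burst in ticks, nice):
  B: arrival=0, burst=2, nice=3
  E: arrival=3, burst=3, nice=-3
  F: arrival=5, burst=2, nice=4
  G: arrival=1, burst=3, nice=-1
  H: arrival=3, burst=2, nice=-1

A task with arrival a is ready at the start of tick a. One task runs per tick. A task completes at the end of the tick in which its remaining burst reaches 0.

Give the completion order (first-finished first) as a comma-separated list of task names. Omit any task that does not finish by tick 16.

completion order = B, G, H, E, F

t=0: vr[B=0] → run B
t=1: vr[B=512/263 G=512/263] → run B
t=2: vr[G=512/263] → run G
t=3: vr[E=923136/335851 G=923136/335851 H=923136/335851] → run E
t=4: vr[E=2181875200/668679341 G=923136/335851 H=923136/335851] → run G
t=5: vr[E=2181875200/668679341 F=923136/335851 G=1192448/335851 H=923136/335851] → run F
t=6: vr[E=2181875200/668679341 F=734397952/142064973 G=1192448/335851 H=923136/335851] → run H
t=7: vr[E=2181875200/668679341 F=734397952/142064973 G=1192448/335851 H=1192448/335851] → run E
t=8: vr[E=2525786624/668679341 F=734397952/142064973 G=1192448/335851 H=1192448/335851] → run G
t=9: vr[E=2525786624/668679341 F=734397952/142064973 H=1192448/335851] → run H
t=10: vr[E=2525786624/668679341 F=734397952/142064973] → run E
t=11: vr[F=734397952/142064973] → run F
t=12: (idle)
t=13: (idle)
t=14: (idle)
t=15: (idle)
t=16: (idle)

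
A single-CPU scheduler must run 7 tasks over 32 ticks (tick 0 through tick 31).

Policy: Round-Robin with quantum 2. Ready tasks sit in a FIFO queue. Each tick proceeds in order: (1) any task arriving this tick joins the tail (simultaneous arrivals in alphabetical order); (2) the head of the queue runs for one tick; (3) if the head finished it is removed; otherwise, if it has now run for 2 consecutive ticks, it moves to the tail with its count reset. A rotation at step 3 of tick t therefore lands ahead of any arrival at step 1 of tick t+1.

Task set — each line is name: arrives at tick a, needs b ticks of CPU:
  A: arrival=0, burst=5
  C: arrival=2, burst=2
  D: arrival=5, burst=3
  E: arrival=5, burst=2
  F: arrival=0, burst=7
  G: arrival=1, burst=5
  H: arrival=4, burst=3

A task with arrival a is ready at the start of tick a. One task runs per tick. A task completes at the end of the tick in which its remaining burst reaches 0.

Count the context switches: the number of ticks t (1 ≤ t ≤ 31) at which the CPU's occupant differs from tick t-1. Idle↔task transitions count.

t=0: queue=[A,F] q_used=0 → run A
t=1: queue=[A,F,G] q_used=1 → run A
t=2: queue=[F,G,A,C] q_used=0 → run F
t=3: queue=[F,G,A,C] q_used=1 → run F
t=4: queue=[G,A,C,F,H] q_used=0 → run G
t=5: queue=[G,A,C,F,H,D,E] q_used=1 → run G
t=6: queue=[A,C,F,H,D,E,G] q_used=0 → run A
t=7: queue=[A,C,F,H,D,E,G] q_used=1 → run A
t=8: queue=[C,F,H,D,E,G,A] q_used=0 → run C
t=9: queue=[C,F,H,D,E,G,A] q_used=1 → run C
t=10: queue=[F,H,D,E,G,A] q_used=0 → run F
t=11: queue=[F,H,D,E,G,A] q_used=1 → run F
t=12: queue=[H,D,E,G,A,F] q_used=0 → run H
t=13: queue=[H,D,E,G,A,F] q_used=1 → run H
t=14: queue=[D,E,G,A,F,H] q_used=0 → run D
t=15: queue=[D,E,G,A,F,H] q_used=1 → run D
t=16: queue=[E,G,A,F,H,D] q_used=0 → run E
t=17: queue=[E,G,A,F,H,D] q_used=1 → run E
t=18: queue=[G,A,F,H,D] q_used=0 → run G
t=19: queue=[G,A,F,H,D] q_used=1 → run G
t=20: queue=[A,F,H,D,G] q_used=0 → run A
t=21: queue=[F,H,D,G] q_used=0 → run F
t=22: queue=[F,H,D,G] q_used=1 → run F
t=23: queue=[H,D,G,F] q_used=0 → run H
t=24: queue=[D,G,F] q_used=0 → run D
t=25: queue=[G,F] q_used=0 → run G
t=26: queue=[F] q_used=0 → run F
t=27: (idle)
t=28: (idle)
t=29: (idle)
t=30: (idle)
t=31: (idle)

context switches = 16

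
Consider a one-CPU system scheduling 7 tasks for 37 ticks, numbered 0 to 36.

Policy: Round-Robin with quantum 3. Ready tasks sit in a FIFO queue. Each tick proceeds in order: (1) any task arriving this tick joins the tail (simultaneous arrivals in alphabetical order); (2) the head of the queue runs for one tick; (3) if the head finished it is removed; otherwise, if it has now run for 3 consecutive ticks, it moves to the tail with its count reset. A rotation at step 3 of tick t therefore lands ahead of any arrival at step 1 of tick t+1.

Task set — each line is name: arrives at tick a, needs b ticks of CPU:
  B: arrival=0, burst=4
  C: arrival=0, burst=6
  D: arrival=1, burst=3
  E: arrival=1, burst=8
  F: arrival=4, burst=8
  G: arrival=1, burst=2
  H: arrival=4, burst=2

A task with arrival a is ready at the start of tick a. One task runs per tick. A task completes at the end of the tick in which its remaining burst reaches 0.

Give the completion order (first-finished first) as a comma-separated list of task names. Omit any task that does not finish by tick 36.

t=0: queue=[B,C] q_used=0 → run B
t=1: queue=[B,C,D,E,G] q_used=1 → run B
t=2: queue=[B,C,D,E,G] q_used=2 → run B
t=3: queue=[C,D,E,G,B] q_used=0 → run C
t=4: queue=[C,D,E,G,B,F,H] q_used=1 → run C
t=5: queue=[C,D,E,G,B,F,H] q_used=2 → run C
t=6: queue=[D,E,G,B,F,H,C] q_used=0 → run D
t=7: queue=[D,E,G,B,F,H,C] q_used=1 → run D
t=8: queue=[D,E,G,B,F,H,C] q_used=2 → run D
t=9: queue=[E,G,B,F,H,C] q_used=0 → run E
t=10: queue=[E,G,B,F,H,C] q_used=1 → run E
t=11: queue=[E,G,B,F,H,C] q_used=2 → run E
t=12: queue=[G,B,F,H,C,E] q_used=0 → run G
t=13: queue=[G,B,F,H,C,E] q_used=1 → run G
t=14: queue=[B,F,H,C,E] q_used=0 → run B
t=15: queue=[F,H,C,E] q_used=0 → run F
t=16: queue=[F,H,C,E] q_used=1 → run F
t=17: queue=[F,H,C,E] q_used=2 → run F
t=18: queue=[H,C,E,F] q_used=0 → run H
t=19: queue=[H,C,E,F] q_used=1 → run H
t=20: queue=[C,E,F] q_used=0 → run C
t=21: queue=[C,E,F] q_used=1 → run C
t=22: queue=[C,E,F] q_used=2 → run C
t=23: queue=[E,F] q_used=0 → run E
t=24: queue=[E,F] q_used=1 → run E
t=25: queue=[E,F] q_used=2 → run E
t=26: queue=[F,E] q_used=0 → run F
t=27: queue=[F,E] q_used=1 → run F
t=28: queue=[F,E] q_used=2 → run F
t=29: queue=[E,F] q_used=0 → run E
t=30: queue=[E,F] q_used=1 → run E
t=31: queue=[F] q_used=0 → run F
t=32: queue=[F] q_used=1 → run F
t=33: (idle)
t=34: (idle)
t=35: (idle)
t=36: (idle)

completion order = D, G, B, H, C, E, F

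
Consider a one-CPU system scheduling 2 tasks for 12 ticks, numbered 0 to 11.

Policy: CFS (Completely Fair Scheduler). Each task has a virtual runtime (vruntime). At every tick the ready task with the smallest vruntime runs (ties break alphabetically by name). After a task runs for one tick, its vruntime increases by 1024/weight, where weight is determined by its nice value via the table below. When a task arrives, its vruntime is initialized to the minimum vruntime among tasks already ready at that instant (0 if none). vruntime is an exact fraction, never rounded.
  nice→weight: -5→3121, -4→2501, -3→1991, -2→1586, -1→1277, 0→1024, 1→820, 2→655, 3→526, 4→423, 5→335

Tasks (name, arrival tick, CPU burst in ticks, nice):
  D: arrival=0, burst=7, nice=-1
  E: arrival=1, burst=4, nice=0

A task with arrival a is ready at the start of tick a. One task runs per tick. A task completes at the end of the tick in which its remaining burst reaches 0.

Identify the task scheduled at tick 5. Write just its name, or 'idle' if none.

t=0: vr[D=0] → run D
t=1: vr[D=1024/1277 E=1024/1277] → run D
t=2: vr[D=2048/1277 E=1024/1277] → run E
t=3: vr[D=2048/1277 E=2301/1277] → run D
t=4: vr[D=3072/1277 E=2301/1277] → run E
t=5: vr[D=3072/1277 E=3578/1277] → run D
t=6: vr[D=4096/1277 E=3578/1277] → run E
t=7: vr[D=4096/1277 E=4855/1277] → run D
t=8: vr[D=5120/1277 E=4855/1277] → run E
t=9: vr[D=5120/1277] → run D
t=10: vr[D=6144/1277] → run D
t=11: (idle)

running at tick 5 = D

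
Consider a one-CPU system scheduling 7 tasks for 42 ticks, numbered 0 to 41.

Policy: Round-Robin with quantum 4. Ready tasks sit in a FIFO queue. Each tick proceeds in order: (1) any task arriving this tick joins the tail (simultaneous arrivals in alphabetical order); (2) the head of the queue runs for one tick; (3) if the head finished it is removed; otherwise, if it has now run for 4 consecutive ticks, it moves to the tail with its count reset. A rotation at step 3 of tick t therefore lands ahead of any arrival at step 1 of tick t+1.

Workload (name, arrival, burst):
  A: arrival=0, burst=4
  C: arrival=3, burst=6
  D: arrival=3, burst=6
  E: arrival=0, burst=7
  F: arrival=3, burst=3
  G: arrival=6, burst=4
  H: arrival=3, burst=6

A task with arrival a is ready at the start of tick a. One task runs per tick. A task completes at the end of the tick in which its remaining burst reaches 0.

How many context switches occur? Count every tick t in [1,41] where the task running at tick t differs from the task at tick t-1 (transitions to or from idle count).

t=0: queue=[A,E] q_used=0 → run A
t=1: queue=[A,E] q_used=1 → run A
t=2: queue=[A,E] q_used=2 → run A
t=3: queue=[A,E,C,D,F,H] q_used=3 → run A
t=4: queue=[E,C,D,F,H] q_used=0 → run E
t=5: queue=[E,C,D,F,H] q_used=1 → run E
t=6: queue=[E,C,D,F,H,G] q_used=2 → run E
t=7: queue=[E,C,D,F,H,G] q_used=3 → run E
t=8: queue=[C,D,F,H,G,E] q_used=0 → run C
t=9: queue=[C,D,F,H,G,E] q_used=1 → run C
t=10: queue=[C,D,F,H,G,E] q_used=2 → run C
t=11: queue=[C,D,F,H,G,E] q_used=3 → run C
t=12: queue=[D,F,H,G,E,C] q_used=0 → run D
t=13: queue=[D,F,H,G,E,C] q_used=1 → run D
t=14: queue=[D,F,H,G,E,C] q_used=2 → run D
t=15: queue=[D,F,H,G,E,C] q_used=3 → run D
t=16: queue=[F,H,G,E,C,D] q_used=0 → run F
t=17: queue=[F,H,G,E,C,D] q_used=1 → run F
t=18: queue=[F,H,G,E,C,D] q_used=2 → run F
t=19: queue=[H,G,E,C,D] q_used=0 → run H
t=20: queue=[H,G,E,C,D] q_used=1 → run H
t=21: queue=[H,G,E,C,D] q_used=2 → run H
t=22: queue=[H,G,E,C,D] q_used=3 → run H
t=23: queue=[G,E,C,D,H] q_used=0 → run G
t=24: queue=[G,E,C,D,H] q_used=1 → run G
t=25: queue=[G,E,C,D,H] q_used=2 → run G
t=26: queue=[G,E,C,D,H] q_used=3 → run G
t=27: queue=[E,C,D,H] q_used=0 → run E
t=28: queue=[E,C,D,H] q_used=1 → run E
t=29: queue=[E,C,D,H] q_used=2 → run E
t=30: queue=[C,D,H] q_used=0 → run C
t=31: queue=[C,D,H] q_used=1 → run C
t=32: queue=[D,H] q_used=0 → run D
t=33: queue=[D,H] q_used=1 → run D
t=34: queue=[H] q_used=0 → run H
t=35: queue=[H] q_used=1 → run H
t=36: (idle)
t=37: (idle)
t=38: (idle)
t=39: (idle)
t=40: (idle)
t=41: (idle)

context switches = 11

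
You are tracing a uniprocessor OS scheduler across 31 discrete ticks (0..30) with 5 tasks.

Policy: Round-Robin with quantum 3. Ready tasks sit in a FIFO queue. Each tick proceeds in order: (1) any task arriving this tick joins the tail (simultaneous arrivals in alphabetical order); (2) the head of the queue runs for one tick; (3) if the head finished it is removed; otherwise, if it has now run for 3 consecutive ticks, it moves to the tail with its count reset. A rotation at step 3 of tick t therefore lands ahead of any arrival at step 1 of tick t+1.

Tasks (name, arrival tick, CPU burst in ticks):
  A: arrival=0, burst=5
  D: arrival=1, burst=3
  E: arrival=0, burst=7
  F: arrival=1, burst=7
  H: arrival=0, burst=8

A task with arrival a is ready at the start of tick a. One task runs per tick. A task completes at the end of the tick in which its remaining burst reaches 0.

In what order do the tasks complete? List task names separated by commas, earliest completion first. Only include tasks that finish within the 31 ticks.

t=0: queue=[A,E,H] q_used=0 → run A
t=1: queue=[A,E,H,D,F] q_used=1 → run A
t=2: queue=[A,E,H,D,F] q_used=2 → run A
t=3: queue=[E,H,D,F,A] q_used=0 → run E
t=4: queue=[E,H,D,F,A] q_used=1 → run E
t=5: queue=[E,H,D,F,A] q_used=2 → run E
t=6: queue=[H,D,F,A,E] q_used=0 → run H
t=7: queue=[H,D,F,A,E] q_used=1 → run H
t=8: queue=[H,D,F,A,E] q_used=2 → run H
t=9: queue=[D,F,A,E,H] q_used=0 → run D
t=10: queue=[D,F,A,E,H] q_used=1 → run D
t=11: queue=[D,F,A,E,H] q_used=2 → run D
t=12: queue=[F,A,E,H] q_used=0 → run F
t=13: queue=[F,A,E,H] q_used=1 → run F
t=14: queue=[F,A,E,H] q_used=2 → run F
t=15: queue=[A,E,H,F] q_used=0 → run A
t=16: queue=[A,E,H,F] q_used=1 → run A
t=17: queue=[E,H,F] q_used=0 → run E
t=18: queue=[E,H,F] q_used=1 → run E
t=19: queue=[E,H,F] q_used=2 → run E
t=20: queue=[H,F,E] q_used=0 → run H
t=21: queue=[H,F,E] q_used=1 → run H
t=22: queue=[H,F,E] q_used=2 → run H
t=23: queue=[F,E,H] q_used=0 → run F
t=24: queue=[F,E,H] q_used=1 → run F
t=25: queue=[F,E,H] q_used=2 → run F
t=26: queue=[E,H,F] q_used=0 → run E
t=27: queue=[H,F] q_used=0 → run H
t=28: queue=[H,F] q_used=1 → run H
t=29: queue=[F] q_used=0 → run F
t=30: (idle)

completion order = D, A, E, H, F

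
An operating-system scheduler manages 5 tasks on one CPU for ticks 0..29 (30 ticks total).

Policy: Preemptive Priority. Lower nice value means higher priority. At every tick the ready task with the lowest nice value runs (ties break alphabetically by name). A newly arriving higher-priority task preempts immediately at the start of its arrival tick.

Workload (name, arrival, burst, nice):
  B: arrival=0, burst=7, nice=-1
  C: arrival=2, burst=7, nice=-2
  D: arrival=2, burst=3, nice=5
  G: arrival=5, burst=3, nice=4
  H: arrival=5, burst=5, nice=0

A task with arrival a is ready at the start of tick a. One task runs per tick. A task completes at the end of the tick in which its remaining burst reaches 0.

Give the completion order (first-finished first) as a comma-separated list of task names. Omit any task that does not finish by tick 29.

completion order = C, B, H, G, D

t=0: ready={B} → run B
t=1: ready={B} → run B
t=2: ready={B,C,D} → run C
t=3: ready={B,C,D} → run C
t=4: ready={B,C,D} → run C
t=5: ready={B,C,D,G,H} → run C
t=6: ready={B,C,D,G,H} → run C
t=7: ready={B,C,D,G,H} → run C
t=8: ready={B,C,D,G,H} → run C
t=9: ready={B,D,G,H} → run B
t=10: ready={B,D,G,H} → run B
t=11: ready={B,D,G,H} → run B
t=12: ready={B,D,G,H} → run B
t=13: ready={B,D,G,H} → run B
t=14: ready={D,G,H} → run H
t=15: ready={D,G,H} → run H
t=16: ready={D,G,H} → run H
t=17: ready={D,G,H} → run H
t=18: ready={D,G,H} → run H
t=19: ready={D,G} → run G
t=20: ready={D,G} → run G
t=21: ready={D,G} → run G
t=22: ready={D} → run D
t=23: ready={D} → run D
t=24: ready={D} → run D
t=25: (idle)
t=26: (idle)
t=27: (idle)
t=28: (idle)
t=29: (idle)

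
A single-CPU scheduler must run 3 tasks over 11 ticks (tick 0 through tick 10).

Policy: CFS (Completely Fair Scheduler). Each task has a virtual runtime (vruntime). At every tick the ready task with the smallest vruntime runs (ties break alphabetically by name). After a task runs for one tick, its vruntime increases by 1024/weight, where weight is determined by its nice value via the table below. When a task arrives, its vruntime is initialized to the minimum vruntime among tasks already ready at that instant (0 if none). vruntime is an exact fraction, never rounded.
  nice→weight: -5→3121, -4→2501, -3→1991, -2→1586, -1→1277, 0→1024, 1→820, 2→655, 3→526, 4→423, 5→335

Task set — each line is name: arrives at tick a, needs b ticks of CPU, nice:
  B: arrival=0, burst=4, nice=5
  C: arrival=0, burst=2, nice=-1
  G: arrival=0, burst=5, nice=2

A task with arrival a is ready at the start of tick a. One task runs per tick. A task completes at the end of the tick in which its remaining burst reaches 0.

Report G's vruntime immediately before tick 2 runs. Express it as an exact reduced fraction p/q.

t=0: vr[B=0 C=0 G=0] → run B
t=1: vr[B=1024/335 C=0 G=0] → run C
t=2: vr[B=1024/335 C=1024/1277 G=0] → run G
t=3: vr[B=1024/335 C=1024/1277 G=1024/655] → run C
t=4: vr[B=1024/335 G=1024/655] → run G
t=5: vr[B=1024/335 G=2048/655] → run B
t=6: vr[B=2048/335 G=2048/655] → run G
t=7: vr[B=2048/335 G=3072/655] → run G
t=8: vr[B=2048/335 G=4096/655] → run B
t=9: vr[B=3072/335 G=4096/655] → run G
t=10: vr[B=3072/335] → run B

vruntime(G, start of tick 2) = 0/1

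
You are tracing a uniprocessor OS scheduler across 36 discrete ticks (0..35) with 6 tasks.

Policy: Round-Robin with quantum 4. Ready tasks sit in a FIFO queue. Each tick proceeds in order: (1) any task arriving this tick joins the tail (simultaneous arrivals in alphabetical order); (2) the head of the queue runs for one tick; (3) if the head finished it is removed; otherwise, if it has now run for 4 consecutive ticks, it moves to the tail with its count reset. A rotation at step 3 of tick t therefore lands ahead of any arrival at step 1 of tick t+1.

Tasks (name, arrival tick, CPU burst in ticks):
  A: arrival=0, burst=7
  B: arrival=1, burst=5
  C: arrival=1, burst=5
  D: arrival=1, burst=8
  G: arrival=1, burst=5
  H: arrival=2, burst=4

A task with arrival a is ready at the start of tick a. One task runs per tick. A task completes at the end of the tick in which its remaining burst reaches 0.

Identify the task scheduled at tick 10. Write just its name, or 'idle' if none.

running at tick 10 = C

t=0: queue=[A] q_used=0 → run A
t=1: queue=[A,B,C,D,G] q_used=1 → run A
t=2: queue=[A,B,C,D,G,H] q_used=2 → run A
t=3: queue=[A,B,C,D,G,H] q_used=3 → run A
t=4: queue=[B,C,D,G,H,A] q_used=0 → run B
t=5: queue=[B,C,D,G,H,A] q_used=1 → run B
t=6: queue=[B,C,D,G,H,A] q_used=2 → run B
t=7: queue=[B,C,D,G,H,A] q_used=3 → run B
t=8: queue=[C,D,G,H,A,B] q_used=0 → run C
t=9: queue=[C,D,G,H,A,B] q_used=1 → run C
t=10: queue=[C,D,G,H,A,B] q_used=2 → run C
t=11: queue=[C,D,G,H,A,B] q_used=3 → run C
t=12: queue=[D,G,H,A,B,C] q_used=0 → run D
t=13: queue=[D,G,H,A,B,C] q_used=1 → run D
t=14: queue=[D,G,H,A,B,C] q_used=2 → run D
t=15: queue=[D,G,H,A,B,C] q_used=3 → run D
t=16: queue=[G,H,A,B,C,D] q_used=0 → run G
t=17: queue=[G,H,A,B,C,D] q_used=1 → run G
t=18: queue=[G,H,A,B,C,D] q_used=2 → run G
t=19: queue=[G,H,A,B,C,D] q_used=3 → run G
t=20: queue=[H,A,B,C,D,G] q_used=0 → run H
t=21: queue=[H,A,B,C,D,G] q_used=1 → run H
t=22: queue=[H,A,B,C,D,G] q_used=2 → run H
t=23: queue=[H,A,B,C,D,G] q_used=3 → run H
t=24: queue=[A,B,C,D,G] q_used=0 → run A
t=25: queue=[A,B,C,D,G] q_used=1 → run A
t=26: queue=[A,B,C,D,G] q_used=2 → run A
t=27: queue=[B,C,D,G] q_used=0 → run B
t=28: queue=[C,D,G] q_used=0 → run C
t=29: queue=[D,G] q_used=0 → run D
t=30: queue=[D,G] q_used=1 → run D
t=31: queue=[D,G] q_used=2 → run D
t=32: queue=[D,G] q_used=3 → run D
t=33: queue=[G] q_used=0 → run G
t=34: (idle)
t=35: (idle)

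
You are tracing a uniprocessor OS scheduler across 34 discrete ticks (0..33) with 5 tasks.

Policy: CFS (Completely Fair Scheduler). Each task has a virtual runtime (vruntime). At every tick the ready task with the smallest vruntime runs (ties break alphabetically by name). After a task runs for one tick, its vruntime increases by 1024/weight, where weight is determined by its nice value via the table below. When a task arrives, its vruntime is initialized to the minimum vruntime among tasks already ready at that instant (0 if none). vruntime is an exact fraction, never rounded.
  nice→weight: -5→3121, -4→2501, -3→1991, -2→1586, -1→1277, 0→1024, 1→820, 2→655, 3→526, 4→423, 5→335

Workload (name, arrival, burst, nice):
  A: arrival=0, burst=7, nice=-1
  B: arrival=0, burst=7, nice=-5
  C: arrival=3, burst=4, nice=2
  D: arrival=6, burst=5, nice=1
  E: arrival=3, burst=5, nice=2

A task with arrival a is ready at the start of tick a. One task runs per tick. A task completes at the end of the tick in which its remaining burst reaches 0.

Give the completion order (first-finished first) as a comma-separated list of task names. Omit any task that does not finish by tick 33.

completion order = B, A, C, D, E

t=0: vr[A=0 B=0] → run A
t=1: vr[A=1024/1277 B=0] → run B
t=2: vr[A=1024/1277 B=1024/3121] → run B
t=3: vr[A=1024/1277 B=2048/3121 C=2048/3121 E=2048/3121] → run B
t=4: vr[A=1024/1277 B=3072/3121 C=2048/3121 E=2048/3121] → run C
t=5: vr[A=1024/1277 B=3072/3121 C=4537344/2044255 E=2048/3121] → run E
t=6: vr[A=1024/1277 B=3072/3121 C=4537344/2044255 D=1024/1277 E=4537344/2044255] → run A
t=7: vr[A=2048/1277 B=3072/3121 C=4537344/2044255 D=1024/1277 E=4537344/2044255] → run D
t=8: vr[A=2048/1277 B=3072/3121 C=4537344/2044255 D=536832/261785 E=4537344/2044255] → run B
t=9: vr[A=2048/1277 B=4096/3121 C=4537344/2044255 D=536832/261785 E=4537344/2044255] → run B
t=10: vr[A=2048/1277 B=5120/3121 C=4537344/2044255 D=536832/261785 E=4537344/2044255] → run A
t=11: vr[A=3072/1277 B=5120/3121 C=4537344/2044255 D=536832/261785 E=4537344/2044255] → run B
t=12: vr[A=3072/1277 B=6144/3121 C=4537344/2044255 D=536832/261785 E=4537344/2044255] → run B
t=13: vr[A=3072/1277 C=4537344/2044255 D=536832/261785 E=4537344/2044255] → run D
t=14: vr[A=3072/1277 C=4537344/2044255 D=863744/261785 E=4537344/2044255] → run C
t=15: vr[A=3072/1277 C=7733248/2044255 D=863744/261785 E=4537344/2044255] → run E
t=16: vr[A=3072/1277 C=7733248/2044255 D=863744/261785 E=7733248/2044255] → run A
t=17: vr[A=4096/1277 C=7733248/2044255 D=863744/261785 E=7733248/2044255] → run A
t=18: vr[A=5120/1277 C=7733248/2044255 D=863744/261785 E=7733248/2044255] → run D
t=19: vr[A=5120/1277 C=7733248/2044255 D=1190656/261785 E=7733248/2044255] → run C
t=20: vr[A=5120/1277 C=10929152/2044255 D=1190656/261785 E=7733248/2044255] → run E
t=21: vr[A=5120/1277 C=10929152/2044255 D=1190656/261785 E=10929152/2044255] → run A
t=22: vr[A=6144/1277 C=10929152/2044255 D=1190656/261785 E=10929152/2044255] → run D
t=23: vr[A=6144/1277 C=10929152/2044255 D=1517568/261785 E=10929152/2044255] → run A
t=24: vr[C=10929152/2044255 D=1517568/261785 E=10929152/2044255] → run C
t=25: vr[D=1517568/261785 E=10929152/2044255] → run E
t=26: vr[D=1517568/261785 E=14125056/2044255] → run D
t=27: vr[E=14125056/2044255] → run E
t=28: (idle)
t=29: (idle)
t=30: (idle)
t=31: (idle)
t=32: (idle)
t=33: (idle)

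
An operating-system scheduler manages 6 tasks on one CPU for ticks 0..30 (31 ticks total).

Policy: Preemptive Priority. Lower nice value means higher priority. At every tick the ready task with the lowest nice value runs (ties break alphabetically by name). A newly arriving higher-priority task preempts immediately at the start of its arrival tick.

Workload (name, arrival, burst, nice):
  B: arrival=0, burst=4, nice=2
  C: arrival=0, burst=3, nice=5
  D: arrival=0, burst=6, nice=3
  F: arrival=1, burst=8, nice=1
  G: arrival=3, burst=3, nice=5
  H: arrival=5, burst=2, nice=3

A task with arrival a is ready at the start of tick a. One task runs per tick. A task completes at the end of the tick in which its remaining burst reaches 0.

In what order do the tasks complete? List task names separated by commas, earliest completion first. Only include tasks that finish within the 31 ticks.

completion order = F, B, D, H, C, G

t=0: ready={B,C,D} → run B
t=1: ready={B,C,D,F} → run F
t=2: ready={B,C,D,F} → run F
t=3: ready={B,C,D,F,G} → run F
t=4: ready={B,C,D,F,G} → run F
t=5: ready={B,C,D,F,G,H} → run F
t=6: ready={B,C,D,F,G,H} → run F
t=7: ready={B,C,D,F,G,H} → run F
t=8: ready={B,C,D,F,G,H} → run F
t=9: ready={B,C,D,G,H} → run B
t=10: ready={B,C,D,G,H} → run B
t=11: ready={B,C,D,G,H} → run B
t=12: ready={C,D,G,H} → run D
t=13: ready={C,D,G,H} → run D
t=14: ready={C,D,G,H} → run D
t=15: ready={C,D,G,H} → run D
t=16: ready={C,D,G,H} → run D
t=17: ready={C,D,G,H} → run D
t=18: ready={C,G,H} → run H
t=19: ready={C,G,H} → run H
t=20: ready={C,G} → run C
t=21: ready={C,G} → run C
t=22: ready={C,G} → run C
t=23: ready={G} → run G
t=24: ready={G} → run G
t=25: ready={G} → run G
t=26: (idle)
t=27: (idle)
t=28: (idle)
t=29: (idle)
t=30: (idle)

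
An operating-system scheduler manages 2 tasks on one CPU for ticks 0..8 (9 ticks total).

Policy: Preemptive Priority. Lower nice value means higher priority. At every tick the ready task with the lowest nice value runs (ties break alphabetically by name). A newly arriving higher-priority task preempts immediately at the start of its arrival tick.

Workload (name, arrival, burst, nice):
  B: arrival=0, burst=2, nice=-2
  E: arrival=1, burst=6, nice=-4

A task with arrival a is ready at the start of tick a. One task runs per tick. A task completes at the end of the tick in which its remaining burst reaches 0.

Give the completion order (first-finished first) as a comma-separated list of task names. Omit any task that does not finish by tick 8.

t=0: ready={B} → run B
t=1: ready={B,E} → run E
t=2: ready={B,E} → run E
t=3: ready={B,E} → run E
t=4: ready={B,E} → run E
t=5: ready={B,E} → run E
t=6: ready={B,E} → run E
t=7: ready={B} → run B
t=8: (idle)

completion order = E, B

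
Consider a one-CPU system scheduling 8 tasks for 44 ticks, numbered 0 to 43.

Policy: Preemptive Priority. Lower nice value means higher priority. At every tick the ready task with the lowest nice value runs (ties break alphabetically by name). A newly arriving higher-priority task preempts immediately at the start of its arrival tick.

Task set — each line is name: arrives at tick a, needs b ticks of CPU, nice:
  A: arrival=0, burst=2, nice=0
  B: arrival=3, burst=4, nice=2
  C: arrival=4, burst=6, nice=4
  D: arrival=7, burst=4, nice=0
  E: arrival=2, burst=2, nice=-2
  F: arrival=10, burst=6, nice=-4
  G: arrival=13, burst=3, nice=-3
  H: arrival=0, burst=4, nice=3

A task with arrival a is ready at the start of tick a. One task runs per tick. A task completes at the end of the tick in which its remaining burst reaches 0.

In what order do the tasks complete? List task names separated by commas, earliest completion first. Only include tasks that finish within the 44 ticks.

completion order = A, E, F, G, D, B, H, C

t=0: ready={A,H} → run A
t=1: ready={A,H} → run A
t=2: ready={E,H} → run E
t=3: ready={B,E,H} → run E
t=4: ready={B,C,H} → run B
t=5: ready={B,C,H} → run B
t=6: ready={B,C,H} → run B
t=7: ready={B,C,D,H} → run D
t=8: ready={B,C,D,H} → run D
t=9: ready={B,C,D,H} → run D
t=10: ready={B,C,D,F,H} → run F
t=11: ready={B,C,D,F,H} → run F
t=12: ready={B,C,D,F,H} → run F
t=13: ready={B,C,D,F,G,H} → run F
t=14: ready={B,C,D,F,G,H} → run F
t=15: ready={B,C,D,F,G,H} → run F
t=16: ready={B,C,D,G,H} → run G
t=17: ready={B,C,D,G,H} → run G
t=18: ready={B,C,D,G,H} → run G
t=19: ready={B,C,D,H} → run D
t=20: ready={B,C,H} → run B
t=21: ready={C,H} → run H
t=22: ready={C,H} → run H
t=23: ready={C,H} → run H
t=24: ready={C,H} → run H
t=25: ready={C} → run C
t=26: ready={C} → run C
t=27: ready={C} → run C
t=28: ready={C} → run C
t=29: ready={C} → run C
t=30: ready={C} → run C
t=31: (idle)
t=32: (idle)
t=33: (idle)
t=34: (idle)
t=35: (idle)
t=36: (idle)
t=37: (idle)
t=38: (idle)
t=39: (idle)
t=40: (idle)
t=41: (idle)
t=42: (idle)
t=43: (idle)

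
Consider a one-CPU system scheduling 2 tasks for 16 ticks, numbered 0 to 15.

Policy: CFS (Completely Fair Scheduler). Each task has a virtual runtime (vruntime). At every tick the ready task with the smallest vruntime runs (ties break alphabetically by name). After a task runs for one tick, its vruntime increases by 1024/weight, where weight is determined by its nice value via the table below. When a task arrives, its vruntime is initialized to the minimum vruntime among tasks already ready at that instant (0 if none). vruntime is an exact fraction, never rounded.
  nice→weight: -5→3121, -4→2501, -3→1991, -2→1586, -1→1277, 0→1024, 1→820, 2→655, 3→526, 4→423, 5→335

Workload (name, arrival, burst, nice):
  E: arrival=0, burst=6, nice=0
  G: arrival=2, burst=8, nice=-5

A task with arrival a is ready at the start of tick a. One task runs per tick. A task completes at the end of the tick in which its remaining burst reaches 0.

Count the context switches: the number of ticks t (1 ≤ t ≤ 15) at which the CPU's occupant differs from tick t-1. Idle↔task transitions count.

context switches = 7

t=0: vr[E=0] → run E
t=1: vr[E=1] → run E
t=2: vr[E=2 G=2] → run E
t=3: vr[E=3 G=2] → run G
t=4: vr[E=3 G=7266/3121] → run G
t=5: vr[E=3 G=8290/3121] → run G
t=6: vr[E=3 G=9314/3121] → run G
t=7: vr[E=3 G=10338/3121] → run E
t=8: vr[E=4 G=10338/3121] → run G
t=9: vr[E=4 G=11362/3121] → run G
t=10: vr[E=4 G=12386/3121] → run G
t=11: vr[E=4 G=13410/3121] → run E
t=12: vr[E=5 G=13410/3121] → run G
t=13: vr[E=5] → run E
t=14: (idle)
t=15: (idle)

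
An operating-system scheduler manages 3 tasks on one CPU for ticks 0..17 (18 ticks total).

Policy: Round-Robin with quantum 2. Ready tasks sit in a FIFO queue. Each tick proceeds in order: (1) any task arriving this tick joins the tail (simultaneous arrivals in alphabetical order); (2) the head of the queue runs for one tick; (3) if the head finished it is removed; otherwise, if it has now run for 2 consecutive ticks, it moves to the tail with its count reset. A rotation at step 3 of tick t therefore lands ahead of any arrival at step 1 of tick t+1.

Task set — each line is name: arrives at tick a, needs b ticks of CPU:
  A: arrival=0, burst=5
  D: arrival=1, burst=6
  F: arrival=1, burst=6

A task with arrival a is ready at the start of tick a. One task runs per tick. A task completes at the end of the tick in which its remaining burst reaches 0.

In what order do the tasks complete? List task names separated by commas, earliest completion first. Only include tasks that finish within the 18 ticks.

t=0: queue=[A] q_used=0 → run A
t=1: queue=[A,D,F] q_used=1 → run A
t=2: queue=[D,F,A] q_used=0 → run D
t=3: queue=[D,F,A] q_used=1 → run D
t=4: queue=[F,A,D] q_used=0 → run F
t=5: queue=[F,A,D] q_used=1 → run F
t=6: queue=[A,D,F] q_used=0 → run A
t=7: queue=[A,D,F] q_used=1 → run A
t=8: queue=[D,F,A] q_used=0 → run D
t=9: queue=[D,F,A] q_used=1 → run D
t=10: queue=[F,A,D] q_used=0 → run F
t=11: queue=[F,A,D] q_used=1 → run F
t=12: queue=[A,D,F] q_used=0 → run A
t=13: queue=[D,F] q_used=0 → run D
t=14: queue=[D,F] q_used=1 → run D
t=15: queue=[F] q_used=0 → run F
t=16: queue=[F] q_used=1 → run F
t=17: (idle)

completion order = A, D, F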